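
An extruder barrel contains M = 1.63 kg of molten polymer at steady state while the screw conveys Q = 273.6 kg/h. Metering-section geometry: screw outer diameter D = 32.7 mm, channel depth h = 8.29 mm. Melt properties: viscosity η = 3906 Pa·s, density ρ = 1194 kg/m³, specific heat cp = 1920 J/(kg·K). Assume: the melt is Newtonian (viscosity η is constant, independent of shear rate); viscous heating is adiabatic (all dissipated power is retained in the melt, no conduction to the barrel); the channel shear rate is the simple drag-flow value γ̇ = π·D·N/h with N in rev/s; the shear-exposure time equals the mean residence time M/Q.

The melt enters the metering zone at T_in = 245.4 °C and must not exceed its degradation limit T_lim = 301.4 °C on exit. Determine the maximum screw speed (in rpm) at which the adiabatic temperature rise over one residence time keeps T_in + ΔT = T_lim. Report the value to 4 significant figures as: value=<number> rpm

value=189.5 rpm

Q_s = Q / 3600 = 273.6 / 3600 = 0.076 kg/s
t_res = M / Q_s = 1.63 ÷ 0.076 = 21.4474 s
Geometry in SI: D = 32.7 mm → 0.0327 m, h = 8.29 mm → 0.00829 m
ΔT_a = T_lim − T_in = 301.4 − 245.4 = 56 K
Invert ΔT = ηγ̇²t_res/(ρcp) for γ̇: γ̇_max² = ΔT_a ρ cp / (η t_res) = 56·1194·1920 / (3906·21.4474) = 1532.45 s⁻²
γ̇_max = √1532.45 = 39.1466 s⁻¹
N_max = γ̇_max·h / (π·D) = 39.1466 · 0.00829 / (π · 0.0327) = 3.15901 rev/s = 189.54 rpm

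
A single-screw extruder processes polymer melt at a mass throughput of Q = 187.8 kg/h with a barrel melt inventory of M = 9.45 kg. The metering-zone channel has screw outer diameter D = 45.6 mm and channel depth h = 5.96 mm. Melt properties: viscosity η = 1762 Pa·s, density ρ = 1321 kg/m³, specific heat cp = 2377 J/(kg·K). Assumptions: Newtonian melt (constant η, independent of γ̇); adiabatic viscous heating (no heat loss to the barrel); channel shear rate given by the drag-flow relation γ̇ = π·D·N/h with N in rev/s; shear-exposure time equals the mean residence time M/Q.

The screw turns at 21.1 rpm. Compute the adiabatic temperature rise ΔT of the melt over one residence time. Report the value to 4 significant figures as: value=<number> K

Throughput in SI: Q_s = 187.8 kg/h ÷ 3600 s/h = 0.0521667 kg/s
t_res = M / Q_s = 9.45 ÷ 0.0521667 = 181.15 s
Geometry in metres: D = 45.6 mm → 0.0456 m, h = 5.96 mm → 0.00596 m; screw speed N = 21.1 rpm = 0.351667 rev/s
γ̇ = π·D·N / h = π · 0.0456 · 0.351667 / 0.00596 = 8.45278 s⁻¹
Adiabatic rise: ΔT = η γ̇² t_res / (ρ cp) = 1762·(8.45278)²·181.15 / (1321·2377) = 7.26293 K

value=7.263 K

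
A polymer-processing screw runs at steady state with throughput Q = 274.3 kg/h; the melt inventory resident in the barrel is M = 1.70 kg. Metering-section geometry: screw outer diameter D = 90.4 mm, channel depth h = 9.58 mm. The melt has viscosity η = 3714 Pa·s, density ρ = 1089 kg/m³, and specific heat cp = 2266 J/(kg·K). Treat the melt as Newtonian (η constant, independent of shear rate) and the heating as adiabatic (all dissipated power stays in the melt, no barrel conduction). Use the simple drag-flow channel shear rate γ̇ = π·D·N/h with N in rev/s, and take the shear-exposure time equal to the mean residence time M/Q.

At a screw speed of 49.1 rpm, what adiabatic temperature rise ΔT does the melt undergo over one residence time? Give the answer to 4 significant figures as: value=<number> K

value=19.76 K

Throughput in SI: Q_s = 274.3 kg/h ÷ 3600 s/h = 0.0761944 kg/s
Mean residence time: t_res = M/Q_s = 1.70 kg / 0.0761944 kg/s = 22.3113 s
Convert to SI: D = 0.0904 m, h = 0.00958 m, N = 49.1/60 = 0.818333 rev/s
Shear rate: γ̇ = πDN/h = π·0.0904·0.818333/0.00958 = 24.2596 s⁻¹
ΔT = η·γ̇²·t_res / (ρ·cp) = 3714 · (24.2596)² · 22.3113 / (1089 · 2266) = 19.7627 K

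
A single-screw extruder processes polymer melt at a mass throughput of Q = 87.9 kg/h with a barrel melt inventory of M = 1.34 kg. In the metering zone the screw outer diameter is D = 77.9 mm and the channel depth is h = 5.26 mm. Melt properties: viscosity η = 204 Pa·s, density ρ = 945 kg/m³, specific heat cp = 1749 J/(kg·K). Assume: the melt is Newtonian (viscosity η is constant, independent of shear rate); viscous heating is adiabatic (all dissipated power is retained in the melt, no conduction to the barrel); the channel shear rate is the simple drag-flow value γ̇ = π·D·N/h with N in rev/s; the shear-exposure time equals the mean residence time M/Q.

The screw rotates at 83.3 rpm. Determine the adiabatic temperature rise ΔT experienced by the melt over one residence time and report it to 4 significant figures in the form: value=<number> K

value=28.26 K

Throughput in SI: Q_s = 87.9 kg/h ÷ 3600 s/h = 0.0244167 kg/s
t_res = M / Q_s = 1.34 ÷ 0.0244167 = 54.8805 s
Convert to SI: D = 0.0779 m, h = 0.00526 m, N = 83.3/60 = 1.38833 rev/s
γ̇ = π D N / h = (π)(0.0779)(1.38833) / 0.00526 = 64.5945 s⁻¹
ΔT = η·γ̇²·t_res/(ρ·cp) = [204 × 64.5945² × 54.8805] / [945 × 1749] = 28.263 K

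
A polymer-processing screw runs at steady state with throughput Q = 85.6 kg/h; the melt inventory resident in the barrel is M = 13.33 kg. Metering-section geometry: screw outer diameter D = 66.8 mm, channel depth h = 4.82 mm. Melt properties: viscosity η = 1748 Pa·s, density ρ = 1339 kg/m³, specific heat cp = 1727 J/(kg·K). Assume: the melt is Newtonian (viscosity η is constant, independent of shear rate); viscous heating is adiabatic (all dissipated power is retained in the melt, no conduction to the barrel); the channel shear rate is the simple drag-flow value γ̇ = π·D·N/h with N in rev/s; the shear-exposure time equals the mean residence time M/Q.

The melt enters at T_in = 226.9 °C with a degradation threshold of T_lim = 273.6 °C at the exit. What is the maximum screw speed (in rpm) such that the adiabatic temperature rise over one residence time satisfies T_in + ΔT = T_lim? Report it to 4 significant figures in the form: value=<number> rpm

value=14.47 rpm

Convert throughput: Q = 85.6 kg/h = 85.6/3600 = 0.0237778 kg/s
t_res = M / Q_s = 13.33 / 0.0237778 = 560.607 s
D = 66.8 mm = 0.0668 m;  h = 4.82 mm = 0.00482 m
ΔT_a = T_lim − T_in = 273.6 − 226.9 = 46.7 K
γ̇_max² = ΔT_a·ρ·cp / (η·t_res) = [46.7 × 1339 × 1727] / [1748 × 560.607] = 110.202 s⁻²
γ̇_max = sqrt(110.202) = 10.4977 s⁻¹
N_max = γ̇_max h / (πD) = 10.4977·0.00482/(π·0.0668) = 0.24111 rev/s → ×60 = 14.4666 rpm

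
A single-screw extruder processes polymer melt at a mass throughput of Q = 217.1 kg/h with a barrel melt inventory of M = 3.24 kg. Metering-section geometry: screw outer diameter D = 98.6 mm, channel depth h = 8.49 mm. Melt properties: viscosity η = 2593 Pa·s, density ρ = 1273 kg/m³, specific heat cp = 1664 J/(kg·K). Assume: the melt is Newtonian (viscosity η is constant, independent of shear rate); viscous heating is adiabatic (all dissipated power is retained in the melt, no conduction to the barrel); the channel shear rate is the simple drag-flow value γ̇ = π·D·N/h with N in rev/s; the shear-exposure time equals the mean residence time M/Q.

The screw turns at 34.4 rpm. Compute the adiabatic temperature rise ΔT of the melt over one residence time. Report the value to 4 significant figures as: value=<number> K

value=28.78 K

Q_s = Q / 3600 = 217.1 / 3600 = 0.0603056 kg/s
t_res = M / Q_s = 3.24 / 0.0603056 = 53.7264 s
Geometry in metres: D = 98.6 mm → 0.0986 m, h = 8.49 mm → 0.00849 m; screw speed N = 34.4 rpm = 0.573333 rev/s
Shear rate: γ̇ = πDN/h = π·0.0986·0.573333/0.00849 = 20.9183 s⁻¹
ΔT = η·γ̇²·t_res / (ρ·cp) = 2593 · (20.9183)² · 53.7264 / (1273 · 1664) = 28.778 K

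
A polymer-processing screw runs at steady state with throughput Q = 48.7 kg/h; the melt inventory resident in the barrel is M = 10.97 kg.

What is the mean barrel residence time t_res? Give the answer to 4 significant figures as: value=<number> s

Throughput in SI: Q_s = 48.7 kg/h ÷ 3600 s/h = 0.0135278 kg/s
Mean residence time: t_res = M/Q_s = 10.97 kg / 0.0135278 kg/s = 810.924 s

value=810.9 s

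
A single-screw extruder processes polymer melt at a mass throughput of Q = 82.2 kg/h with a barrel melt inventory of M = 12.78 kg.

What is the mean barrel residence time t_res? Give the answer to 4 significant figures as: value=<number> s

value=559.7 s

Q_s = Q / 3600 = 82.2 / 3600 = 0.0228333 kg/s
t_res = M / Q_s = 12.78 ÷ 0.0228333 = 559.708 s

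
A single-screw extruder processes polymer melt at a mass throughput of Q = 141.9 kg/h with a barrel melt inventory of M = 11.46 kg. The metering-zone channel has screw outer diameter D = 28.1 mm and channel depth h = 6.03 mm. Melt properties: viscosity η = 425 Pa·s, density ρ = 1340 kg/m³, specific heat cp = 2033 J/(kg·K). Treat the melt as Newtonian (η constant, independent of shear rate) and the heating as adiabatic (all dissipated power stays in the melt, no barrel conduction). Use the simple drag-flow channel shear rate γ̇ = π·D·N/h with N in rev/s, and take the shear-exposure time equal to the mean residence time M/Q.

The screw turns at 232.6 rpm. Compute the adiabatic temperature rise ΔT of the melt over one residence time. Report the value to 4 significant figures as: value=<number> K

value=146.1 K

Convert throughput: Q = 141.9 kg/h = 141.9/3600 = 0.0394167 kg/s
Mean residence time: t_res = M/Q_s = 11.46 kg / 0.0394167 kg/s = 290.74 s
Geometry in metres: D = 28.1 mm → 0.0281 m, h = 6.03 mm → 0.00603 m; screw speed N = 232.6 rpm = 3.87667 rev/s
γ̇ = π·D·N / h = π · 0.0281 · 3.87667 / 0.00603 = 56.7541 s⁻¹
Adiabatic rise: ΔT = η γ̇² t_res / (ρ cp) = 425·(56.7541)²·290.74 / (1340·2033) = 146.099 K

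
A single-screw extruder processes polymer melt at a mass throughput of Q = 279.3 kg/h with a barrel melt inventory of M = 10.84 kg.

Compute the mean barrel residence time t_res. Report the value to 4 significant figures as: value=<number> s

Q_s = Q / 3600 = 279.3 / 3600 = 0.0775833 kg/s
t_res = M / Q_s = 10.84 ÷ 0.0775833 = 139.721 s

value=139.7 s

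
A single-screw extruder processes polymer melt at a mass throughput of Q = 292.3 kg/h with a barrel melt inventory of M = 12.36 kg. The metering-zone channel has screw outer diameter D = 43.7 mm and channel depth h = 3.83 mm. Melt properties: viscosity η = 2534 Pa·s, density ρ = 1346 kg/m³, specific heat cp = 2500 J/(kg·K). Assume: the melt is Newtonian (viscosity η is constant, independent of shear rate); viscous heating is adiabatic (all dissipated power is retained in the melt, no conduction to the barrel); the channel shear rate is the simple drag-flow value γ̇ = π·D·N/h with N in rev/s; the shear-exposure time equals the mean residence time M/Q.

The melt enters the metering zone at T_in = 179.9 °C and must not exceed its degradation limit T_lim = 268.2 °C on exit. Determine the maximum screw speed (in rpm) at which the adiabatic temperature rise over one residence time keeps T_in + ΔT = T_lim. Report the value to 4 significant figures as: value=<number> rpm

value=46.46 rpm

Convert throughput: Q = 292.3 kg/h = 292.3/3600 = 0.0811944 kg/s
t_res = M / Q_s = 12.36 / 0.0811944 = 152.227 s
D = 43.7 mm = 0.0437 m;  h = 3.83 mm = 0.00383 m
Allowable rise: ΔT_a = T_lim − T_in = 268.2 − 179.9 = 88.3 K
γ̇_max² = ΔT_a·ρ·cp / (η·t_res) = [88.3 × 1346 × 2500] / [2534 × 152.227] = 770.277 s⁻²
Take the square root: γ̇_max = √(770.277) = 27.7539 s⁻¹
N_max = γ̇_max·h / (π·D) = 27.7539 · 0.00383 / (π · 0.0437) = 0.774267 rev/s = 46.456 rpm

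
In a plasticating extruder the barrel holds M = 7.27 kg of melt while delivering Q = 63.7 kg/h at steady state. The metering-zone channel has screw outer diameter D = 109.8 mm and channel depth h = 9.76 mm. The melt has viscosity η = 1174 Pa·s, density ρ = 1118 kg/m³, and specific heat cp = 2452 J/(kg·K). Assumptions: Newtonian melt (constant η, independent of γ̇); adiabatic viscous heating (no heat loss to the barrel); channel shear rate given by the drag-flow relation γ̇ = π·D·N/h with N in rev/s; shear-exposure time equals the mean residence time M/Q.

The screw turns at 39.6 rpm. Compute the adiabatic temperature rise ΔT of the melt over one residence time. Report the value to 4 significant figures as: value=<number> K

value=95.74 K

Throughput in SI: Q_s = 63.7 kg/h ÷ 3600 s/h = 0.0176944 kg/s
t_res = M / Q_s = 7.27 / 0.0176944 = 410.863 s
D = 109.8 mm = 0.1098 m;  h = 9.76 mm = 0.00976 m;  N = 39.6 rpm / 60 = 0.66 rev/s
γ̇ = π D N / h = (π)(0.1098)(0.66) / 0.00976 = 23.3263 s⁻¹
ΔT = η·γ̇²·t_res / (ρ·cp) = 1174 · (23.3263)² · 410.863 / (1118 · 2452) = 95.7406 K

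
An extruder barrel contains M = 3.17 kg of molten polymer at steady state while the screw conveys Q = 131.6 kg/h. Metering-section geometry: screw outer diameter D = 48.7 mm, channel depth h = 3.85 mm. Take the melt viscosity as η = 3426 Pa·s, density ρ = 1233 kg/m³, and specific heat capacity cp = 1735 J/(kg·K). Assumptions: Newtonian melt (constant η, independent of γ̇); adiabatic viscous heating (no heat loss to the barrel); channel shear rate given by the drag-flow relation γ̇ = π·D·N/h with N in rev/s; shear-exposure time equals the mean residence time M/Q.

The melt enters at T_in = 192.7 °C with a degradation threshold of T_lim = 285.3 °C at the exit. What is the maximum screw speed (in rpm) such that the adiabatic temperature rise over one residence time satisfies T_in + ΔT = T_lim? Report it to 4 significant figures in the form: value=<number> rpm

Q_s = Q / 3600 = 131.6 / 3600 = 0.0365556 kg/s
t_res = M / Q_s = 3.17 / 0.0365556 = 86.7173 s
D = 48.7 mm = 0.0487 m;  h = 3.85 mm = 0.00385 m
ΔT_a = T_lim − T_in = 285.3 °C − 192.7 °C = 92.6 K
Invert ΔT = ηγ̇²t_res/(ρcp) for γ̇: γ̇_max² = ΔT_a ρ cp / (η t_res) = 92.6·1233·1735 / (3426·86.7173) = 666.777 s⁻²
γ̇_max = √666.777 = 25.822 s⁻¹
N_max = γ̇_max h / (πD) = 25.822·0.00385/(π·0.0487) = 0.649789 rev/s → ×60 = 38.9873 rpm

value=38.99 rpm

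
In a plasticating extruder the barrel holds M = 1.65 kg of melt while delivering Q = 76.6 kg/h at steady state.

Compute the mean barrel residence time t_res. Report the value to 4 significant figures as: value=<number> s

value=77.55 s

Throughput in SI: Q_s = 76.6 kg/h ÷ 3600 s/h = 0.0212778 kg/s
t_res = M / Q_s = 1.65 ÷ 0.0212778 = 77.5457 s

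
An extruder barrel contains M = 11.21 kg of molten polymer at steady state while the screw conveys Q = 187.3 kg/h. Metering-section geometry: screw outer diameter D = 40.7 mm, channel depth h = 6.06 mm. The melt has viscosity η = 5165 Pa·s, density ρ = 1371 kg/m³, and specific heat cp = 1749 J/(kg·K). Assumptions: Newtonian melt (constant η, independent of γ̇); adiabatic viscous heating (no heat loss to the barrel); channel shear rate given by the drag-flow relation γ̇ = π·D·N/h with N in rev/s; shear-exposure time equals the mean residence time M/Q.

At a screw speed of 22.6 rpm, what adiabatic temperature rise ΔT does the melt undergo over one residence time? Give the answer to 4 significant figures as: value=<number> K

value=29.31 K

Q_s = Q / 3600 = 187.3 / 3600 = 0.0520278 kg/s
Mean residence time: t_res = M/Q_s = 11.21 kg / 0.0520278 kg/s = 215.462 s
D = 40.7 mm = 0.0407 m;  h = 6.06 mm = 0.00606 m;  N = 22.6 rpm / 60 = 0.376667 rev/s
γ̇ = π·D·N / h = π · 0.0407 · 0.376667 / 0.00606 = 7.94747 s⁻¹
ΔT = η·γ̇²·t_res/(ρ·cp) = [5165 × 7.94747² × 215.462] / [1371 × 1749] = 29.3137 K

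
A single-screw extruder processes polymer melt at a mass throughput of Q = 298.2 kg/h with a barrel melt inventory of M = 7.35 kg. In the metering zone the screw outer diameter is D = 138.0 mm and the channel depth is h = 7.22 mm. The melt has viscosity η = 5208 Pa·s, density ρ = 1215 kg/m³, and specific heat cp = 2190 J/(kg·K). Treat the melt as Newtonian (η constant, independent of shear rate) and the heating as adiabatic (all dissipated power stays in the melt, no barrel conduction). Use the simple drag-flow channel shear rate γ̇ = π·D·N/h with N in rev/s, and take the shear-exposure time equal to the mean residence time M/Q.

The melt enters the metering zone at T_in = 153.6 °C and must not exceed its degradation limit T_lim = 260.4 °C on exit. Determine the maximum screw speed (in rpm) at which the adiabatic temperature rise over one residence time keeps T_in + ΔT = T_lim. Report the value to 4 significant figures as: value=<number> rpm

Convert throughput: Q = 298.2 kg/h = 298.2/3600 = 0.0828333 kg/s
Mean residence time: t_res = M/Q_s = 7.35 kg / 0.0828333 kg/s = 88.7324 s
D = 138.0 mm = 0.138 m;  h = 7.22 mm = 0.00722 m
Allowable rise: ΔT_a = T_lim − T_in = 260.4 − 153.6 = 106.8 K
Invert ΔT = ηγ̇²t_res/(ρcp) for γ̇: γ̇_max² = ΔT_a ρ cp / (η t_res) = 106.8·1215·2190 / (5208·88.7324) = 614.948 s⁻²
γ̇_max = √614.948 = 24.7981 s⁻¹
N_max = γ̇_max h / (πD) = 24.7981·0.00722/(π·0.138) = 0.412979 rev/s → ×60 = 24.7787 rpm

value=24.78 rpm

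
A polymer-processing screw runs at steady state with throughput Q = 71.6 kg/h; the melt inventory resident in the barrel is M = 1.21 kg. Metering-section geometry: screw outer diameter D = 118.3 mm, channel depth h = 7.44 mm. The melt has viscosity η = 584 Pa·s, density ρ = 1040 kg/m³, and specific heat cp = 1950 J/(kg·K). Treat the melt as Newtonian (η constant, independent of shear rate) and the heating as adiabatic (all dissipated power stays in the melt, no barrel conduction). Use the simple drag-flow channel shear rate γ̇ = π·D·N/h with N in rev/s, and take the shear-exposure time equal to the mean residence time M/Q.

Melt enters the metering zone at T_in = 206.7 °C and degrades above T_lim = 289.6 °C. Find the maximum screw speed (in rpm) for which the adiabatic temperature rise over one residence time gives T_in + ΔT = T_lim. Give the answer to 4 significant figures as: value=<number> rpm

value=82.62 rpm

Convert throughput: Q = 71.6 kg/h = 71.6/3600 = 0.0198889 kg/s
Mean residence time: t_res = M/Q_s = 1.21 kg / 0.0198889 kg/s = 60.838 s
D = 118.3 mm = 0.1183 m;  h = 7.44 mm = 0.00744 m
Allowable rise: ΔT_a = T_lim − T_in = 289.6 − 206.7 = 82.9 K
Invert ΔT = ηγ̇²t_res/(ρcp) for γ̇: γ̇_max² = ΔT_a ρ cp / (η t_res) = 82.9·1040·1950 / (584·60.838) = 4731.89 s⁻²
γ̇_max = sqrt(4731.89) = 68.7887 s⁻¹
Solve γ̇ = πDN/h for N: N_max = γ̇_max·h/(π·D) = 68.7887 × 0.00744 / (π × 0.1183) = 1.37707 rev/s = 82.6241 rpm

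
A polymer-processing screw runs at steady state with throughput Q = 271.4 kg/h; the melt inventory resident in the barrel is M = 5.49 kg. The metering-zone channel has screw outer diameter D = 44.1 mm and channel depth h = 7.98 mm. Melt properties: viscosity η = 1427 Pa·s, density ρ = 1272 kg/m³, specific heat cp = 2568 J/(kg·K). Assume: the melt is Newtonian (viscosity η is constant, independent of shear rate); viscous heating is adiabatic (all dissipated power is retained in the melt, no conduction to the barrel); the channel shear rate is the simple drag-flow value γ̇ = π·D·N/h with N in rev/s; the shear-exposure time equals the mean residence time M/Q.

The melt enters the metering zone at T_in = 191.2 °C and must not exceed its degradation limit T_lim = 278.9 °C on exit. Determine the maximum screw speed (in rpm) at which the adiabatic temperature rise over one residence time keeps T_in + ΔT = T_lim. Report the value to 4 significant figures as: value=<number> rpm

value=181.5 rpm

Convert throughput: Q = 271.4 kg/h = 271.4/3600 = 0.0753889 kg/s
Mean residence time: t_res = M/Q_s = 5.49 kg / 0.0753889 kg/s = 72.8224 s
Convert to metres: D = 0.0441 m, h = 0.00798 m
ΔT_a = T_lim − T_in = 278.9 °C − 191.2 °C = 87.7 K
γ̇_max² = ΔT_a·ρ·cp/(η·t_res) = 87.7·1272·2568/(1427·72.8224) = 2756.72 s⁻²
γ̇_max = √2756.72 = 52.5045 s⁻¹
Solve γ̇ = πDN/h for N: N_max = γ̇_max·h/(π·D) = 52.5045 × 0.00798 / (π × 0.0441) = 3.0242 rev/s = 181.452 rpm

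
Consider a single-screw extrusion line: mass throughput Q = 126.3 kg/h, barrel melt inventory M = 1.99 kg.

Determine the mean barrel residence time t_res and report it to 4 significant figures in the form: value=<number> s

Throughput in SI: Q_s = 126.3 kg/h ÷ 3600 s/h = 0.0350833 kg/s
t_res = M / Q_s = 1.99 / 0.0350833 = 56.7221 s

value=56.72 s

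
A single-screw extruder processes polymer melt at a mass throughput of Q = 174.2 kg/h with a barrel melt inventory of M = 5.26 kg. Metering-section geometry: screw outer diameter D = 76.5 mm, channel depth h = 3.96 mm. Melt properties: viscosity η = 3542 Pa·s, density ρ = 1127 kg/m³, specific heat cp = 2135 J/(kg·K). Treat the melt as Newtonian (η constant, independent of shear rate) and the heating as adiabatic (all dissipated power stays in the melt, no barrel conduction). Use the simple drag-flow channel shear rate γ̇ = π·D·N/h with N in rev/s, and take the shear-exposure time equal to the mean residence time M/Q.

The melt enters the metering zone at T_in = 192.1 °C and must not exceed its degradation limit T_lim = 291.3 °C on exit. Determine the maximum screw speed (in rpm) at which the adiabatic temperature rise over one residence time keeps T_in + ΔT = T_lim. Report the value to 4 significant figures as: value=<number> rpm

value=24.62 rpm

Q_s = Q / 3600 = 174.2 / 3600 = 0.0483889 kg/s
t_res = M / Q_s = 5.26 / 0.0483889 = 108.703 s
Geometry in SI: D = 76.5 mm → 0.0765 m, h = 3.96 mm → 0.00396 m
Allowable rise: ΔT_a = T_lim − T_in = 291.3 − 192.1 = 99.2 K
Invert ΔT = ηγ̇²t_res/(ρcp) for γ̇: γ̇_max² = ΔT_a ρ cp / (η t_res) = 99.2·1127·2135 / (3542·108.703) = 619.933 s⁻²
γ̇_max = √619.933 = 24.8985 s⁻¹
Solve γ̇ = πDN/h for N: N_max = γ̇_max·h/(π·D) = 24.8985 × 0.00396 / (π × 0.0765) = 0.410257 rev/s = 24.6154 rpm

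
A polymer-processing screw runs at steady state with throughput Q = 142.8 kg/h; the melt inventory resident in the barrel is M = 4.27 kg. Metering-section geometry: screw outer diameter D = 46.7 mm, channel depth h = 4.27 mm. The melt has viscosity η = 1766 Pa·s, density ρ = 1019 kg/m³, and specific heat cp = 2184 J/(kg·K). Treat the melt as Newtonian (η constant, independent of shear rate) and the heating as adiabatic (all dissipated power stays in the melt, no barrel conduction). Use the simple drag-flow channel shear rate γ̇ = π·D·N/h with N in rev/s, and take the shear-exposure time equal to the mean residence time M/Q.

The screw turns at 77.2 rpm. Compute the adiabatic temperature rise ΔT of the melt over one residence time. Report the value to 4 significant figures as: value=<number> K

value=166.9 K

Q_s = Q / 3600 = 142.8 / 3600 = 0.0396667 kg/s
t_res = M / Q_s = 4.27 / 0.0396667 = 107.647 s
Convert to SI: D = 0.0467 m, h = 0.00427 m, N = 77.2/60 = 1.28667 rev/s
γ̇ = π D N / h = (π)(0.0467)(1.28667) / 0.00427 = 44.2084 s⁻¹
ΔT = η·γ̇²·t_res/(ρ·cp) = [1766 × 44.2084² × 107.647] / [1019 × 2184] = 166.946 K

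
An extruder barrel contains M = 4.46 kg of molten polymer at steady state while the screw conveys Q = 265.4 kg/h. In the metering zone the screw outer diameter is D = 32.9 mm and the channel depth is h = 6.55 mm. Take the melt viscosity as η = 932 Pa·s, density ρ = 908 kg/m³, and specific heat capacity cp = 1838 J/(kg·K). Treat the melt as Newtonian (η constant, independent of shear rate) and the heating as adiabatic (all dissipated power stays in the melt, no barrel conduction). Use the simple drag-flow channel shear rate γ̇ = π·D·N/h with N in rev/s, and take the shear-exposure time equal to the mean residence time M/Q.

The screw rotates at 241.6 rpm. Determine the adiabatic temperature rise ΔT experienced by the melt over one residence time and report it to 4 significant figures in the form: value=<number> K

value=136.4 K

Convert throughput: Q = 265.4 kg/h = 265.4/3600 = 0.0737222 kg/s
t_res = M / Q_s = 4.46 / 0.0737222 = 60.4974 s
Geometry in metres: D = 32.9 mm → 0.0329 m, h = 6.55 mm → 0.00655 m; screw speed N = 241.6 rpm = 4.02667 rev/s
γ̇ = π·D·N / h = π · 0.0329 · 4.02667 / 0.00655 = 63.5404 s⁻¹
ΔT = η·γ̇²·t_res/(ρ·cp) = [932 × 63.5404² × 60.4974] / [908 × 1838] = 136.402 K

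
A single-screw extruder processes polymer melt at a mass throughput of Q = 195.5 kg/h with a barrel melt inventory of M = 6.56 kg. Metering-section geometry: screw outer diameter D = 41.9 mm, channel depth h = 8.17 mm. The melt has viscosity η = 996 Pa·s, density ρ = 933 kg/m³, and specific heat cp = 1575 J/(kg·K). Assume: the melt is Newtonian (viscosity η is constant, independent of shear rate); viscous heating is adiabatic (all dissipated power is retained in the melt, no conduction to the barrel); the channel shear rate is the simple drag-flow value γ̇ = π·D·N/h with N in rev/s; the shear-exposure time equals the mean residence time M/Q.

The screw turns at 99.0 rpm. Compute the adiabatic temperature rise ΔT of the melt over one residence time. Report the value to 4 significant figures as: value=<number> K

Q_s = Q / 3600 = 195.5 / 3600 = 0.0543056 kg/s
t_res = M / Q_s = 6.56 ÷ 0.0543056 = 120.798 s
Convert to SI: D = 0.0419 m, h = 0.00817 m, N = 99.0/60 = 1.65 rev/s
γ̇ = π D N / h = (π)(0.0419)(1.65) / 0.00817 = 26.5843 s⁻¹
Adiabatic rise: ΔT = η γ̇² t_res / (ρ cp) = 996·(26.5843)²·120.798 / (933·1575) = 57.864 K

value=57.86 K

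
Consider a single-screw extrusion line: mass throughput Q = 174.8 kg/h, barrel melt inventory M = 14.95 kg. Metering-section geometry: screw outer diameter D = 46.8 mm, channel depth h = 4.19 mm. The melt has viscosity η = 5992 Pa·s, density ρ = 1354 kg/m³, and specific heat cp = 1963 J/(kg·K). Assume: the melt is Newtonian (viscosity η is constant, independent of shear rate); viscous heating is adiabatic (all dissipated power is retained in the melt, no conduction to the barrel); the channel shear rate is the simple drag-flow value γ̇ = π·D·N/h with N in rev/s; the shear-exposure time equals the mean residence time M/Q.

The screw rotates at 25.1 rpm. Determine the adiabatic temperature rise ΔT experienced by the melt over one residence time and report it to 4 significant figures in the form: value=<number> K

value=149.6 K

Q_s = Q / 3600 = 174.8 / 3600 = 0.0485556 kg/s
Mean residence time: t_res = M/Q_s = 14.95 kg / 0.0485556 kg/s = 307.895 s
D = 46.8 mm = 0.0468 m;  h = 4.19 mm = 0.00419 m;  N = 25.1 rpm / 60 = 0.418333 rev/s
γ̇ = π D N / h = (π)(0.0468)(0.418333) / 0.00419 = 14.6793 s⁻¹
ΔT = η·γ̇²·t_res/(ρ·cp) = [5992 × 14.6793² × 307.895] / [1354 × 1963] = 149.57 K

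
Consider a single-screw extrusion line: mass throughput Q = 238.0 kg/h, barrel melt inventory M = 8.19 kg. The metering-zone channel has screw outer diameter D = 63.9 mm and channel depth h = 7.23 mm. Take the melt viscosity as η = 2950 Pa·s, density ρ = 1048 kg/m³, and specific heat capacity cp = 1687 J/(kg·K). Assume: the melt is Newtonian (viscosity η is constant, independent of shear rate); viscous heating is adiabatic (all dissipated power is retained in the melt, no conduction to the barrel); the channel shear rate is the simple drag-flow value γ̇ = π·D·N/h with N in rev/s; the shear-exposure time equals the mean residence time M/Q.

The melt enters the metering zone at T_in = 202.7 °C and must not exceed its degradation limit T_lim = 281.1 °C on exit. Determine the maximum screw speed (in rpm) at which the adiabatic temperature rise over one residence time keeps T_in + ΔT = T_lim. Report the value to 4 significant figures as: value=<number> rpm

Throughput in SI: Q_s = 238.0 kg/h ÷ 3600 s/h = 0.0661111 kg/s
Mean residence time: t_res = M/Q_s = 8.19 kg / 0.0661111 kg/s = 123.882 s
Convert to metres: D = 0.0639 m, h = 0.00723 m
Allowable rise: ΔT_a = T_lim − T_in = 281.1 − 202.7 = 78.4 K
Invert ΔT = ηγ̇²t_res/(ρcp) for γ̇: γ̇_max² = ΔT_a ρ cp / (η t_res) = 78.4·1048·1687 / (2950·123.882) = 379.281 s⁻²
Take the square root: γ̇_max = √(379.281) = 19.4751 s⁻¹
N_max = γ̇_max·h / (π·D) = 19.4751 · 0.00723 / (π · 0.0639) = 0.701404 rev/s = 42.0842 rpm

value=42.08 rpm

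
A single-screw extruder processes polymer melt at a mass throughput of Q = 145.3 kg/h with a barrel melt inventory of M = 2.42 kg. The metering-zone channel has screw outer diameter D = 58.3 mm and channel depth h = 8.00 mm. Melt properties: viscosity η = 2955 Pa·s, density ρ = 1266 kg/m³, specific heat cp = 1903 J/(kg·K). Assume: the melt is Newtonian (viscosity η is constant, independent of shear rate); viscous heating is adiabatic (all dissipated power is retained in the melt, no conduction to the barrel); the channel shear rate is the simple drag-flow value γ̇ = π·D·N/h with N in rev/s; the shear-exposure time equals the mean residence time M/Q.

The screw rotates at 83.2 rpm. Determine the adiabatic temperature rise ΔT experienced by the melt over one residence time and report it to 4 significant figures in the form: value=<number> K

Convert throughput: Q = 145.3 kg/h = 145.3/3600 = 0.0403611 kg/s
t_res = M / Q_s = 2.42 / 0.0403611 = 59.9587 s
D = 58.3 mm = 0.0583 m;  h = 8.00 mm = 0.008 m;  N = 83.2 rpm / 60 = 1.38667 rev/s
Shear rate: γ̇ = πDN/h = π·0.0583·1.38667/0.008 = 31.7468 s⁻¹
ΔT = η·γ̇²·t_res/(ρ·cp) = [2955 × 31.7468² × 59.9587] / [1266 × 1903] = 74.1205 K

value=74.12 K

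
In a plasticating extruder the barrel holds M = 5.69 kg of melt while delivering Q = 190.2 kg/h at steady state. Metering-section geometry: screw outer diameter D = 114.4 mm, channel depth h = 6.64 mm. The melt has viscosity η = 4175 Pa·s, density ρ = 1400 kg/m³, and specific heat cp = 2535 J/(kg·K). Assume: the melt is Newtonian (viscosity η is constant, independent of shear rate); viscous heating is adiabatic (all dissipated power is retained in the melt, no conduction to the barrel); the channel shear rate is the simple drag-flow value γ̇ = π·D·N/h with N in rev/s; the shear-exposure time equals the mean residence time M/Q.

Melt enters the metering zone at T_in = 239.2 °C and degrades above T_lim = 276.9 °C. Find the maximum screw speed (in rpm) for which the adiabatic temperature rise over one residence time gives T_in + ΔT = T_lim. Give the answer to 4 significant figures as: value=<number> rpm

Throughput in SI: Q_s = 190.2 kg/h ÷ 3600 s/h = 0.0528333 kg/s
t_res = M / Q_s = 5.69 ÷ 0.0528333 = 107.697 s
D = 114.4 mm = 0.1144 m;  h = 6.64 mm = 0.00664 m
ΔT_a = T_lim − T_in = 276.9 − 239.2 = 37.7 K
Invert ΔT = ηγ̇²t_res/(ρcp) for γ̇: γ̇_max² = ΔT_a ρ cp / (η t_res) = 37.7·1400·2535 / (4175·107.697) = 297.568 s⁻²
γ̇_max = √297.568 = 17.2502 s⁻¹
Solve γ̇ = πDN/h for N: N_max = γ̇_max·h/(π·D) = 17.2502 × 0.00664 / (π × 0.1144) = 0.318703 rev/s = 19.1222 rpm

value=19.12 rpm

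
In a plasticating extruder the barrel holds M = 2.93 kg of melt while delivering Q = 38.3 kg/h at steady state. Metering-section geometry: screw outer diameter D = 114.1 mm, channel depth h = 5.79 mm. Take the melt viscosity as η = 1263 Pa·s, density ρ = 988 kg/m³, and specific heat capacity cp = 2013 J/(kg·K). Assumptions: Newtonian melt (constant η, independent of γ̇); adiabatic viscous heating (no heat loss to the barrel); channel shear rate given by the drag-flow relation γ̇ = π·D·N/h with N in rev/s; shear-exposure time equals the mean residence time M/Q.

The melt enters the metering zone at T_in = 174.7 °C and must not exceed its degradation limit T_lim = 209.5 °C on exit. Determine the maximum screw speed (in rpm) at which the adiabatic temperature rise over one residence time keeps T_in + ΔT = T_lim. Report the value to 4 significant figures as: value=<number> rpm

Q_s = Q / 3600 = 38.3 / 3600 = 0.0106389 kg/s
t_res = M / Q_s = 2.93 ÷ 0.0106389 = 275.405 s
Geometry in SI: D = 114.1 mm → 0.1141 m, h = 5.79 mm → 0.00579 m
ΔT_a = T_lim − T_in = 209.5 °C − 174.7 °C = 34.8 K
γ̇_max² = ΔT_a·ρ·cp / (η·t_res) = [34.8 × 988 × 2013] / [1263 × 275.405] = 198.978 s⁻²
γ̇_max = sqrt(198.978) = 14.106 s⁻¹
Solve γ̇ = πDN/h for N: N_max = γ̇_max·h/(π·D) = 14.106 × 0.00579 / (π × 0.1141) = 0.227848 rev/s = 13.6709 rpm

value=13.67 rpm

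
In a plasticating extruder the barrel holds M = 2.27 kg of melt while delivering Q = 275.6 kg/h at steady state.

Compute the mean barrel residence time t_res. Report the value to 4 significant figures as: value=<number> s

value=29.65 s

Q_s = Q / 3600 = 275.6 / 3600 = 0.0765556 kg/s
t_res = M / Q_s = 2.27 ÷ 0.0765556 = 29.6517 s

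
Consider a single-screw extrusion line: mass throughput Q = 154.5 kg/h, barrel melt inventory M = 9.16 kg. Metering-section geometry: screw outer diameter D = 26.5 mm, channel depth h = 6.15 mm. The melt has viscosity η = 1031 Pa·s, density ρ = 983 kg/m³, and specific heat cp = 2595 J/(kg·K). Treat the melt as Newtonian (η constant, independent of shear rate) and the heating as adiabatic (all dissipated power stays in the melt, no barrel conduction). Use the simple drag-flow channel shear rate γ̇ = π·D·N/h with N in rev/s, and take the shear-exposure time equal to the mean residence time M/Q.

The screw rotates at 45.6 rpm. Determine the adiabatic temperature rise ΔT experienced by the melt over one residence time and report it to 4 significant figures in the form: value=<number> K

value=9.131 K

Convert throughput: Q = 154.5 kg/h = 154.5/3600 = 0.0429167 kg/s
t_res = M / Q_s = 9.16 ÷ 0.0429167 = 213.437 s
Convert to SI: D = 0.0265 m, h = 0.00615 m, N = 45.6/60 = 0.76 rev/s
Shear rate: γ̇ = πDN/h = π·0.0265·0.76/0.00615 = 10.2881 s⁻¹
ΔT = η·γ̇²·t_res / (ρ·cp) = 1031 · (10.2881)² · 213.437 / (983 · 2595) = 9.13073 K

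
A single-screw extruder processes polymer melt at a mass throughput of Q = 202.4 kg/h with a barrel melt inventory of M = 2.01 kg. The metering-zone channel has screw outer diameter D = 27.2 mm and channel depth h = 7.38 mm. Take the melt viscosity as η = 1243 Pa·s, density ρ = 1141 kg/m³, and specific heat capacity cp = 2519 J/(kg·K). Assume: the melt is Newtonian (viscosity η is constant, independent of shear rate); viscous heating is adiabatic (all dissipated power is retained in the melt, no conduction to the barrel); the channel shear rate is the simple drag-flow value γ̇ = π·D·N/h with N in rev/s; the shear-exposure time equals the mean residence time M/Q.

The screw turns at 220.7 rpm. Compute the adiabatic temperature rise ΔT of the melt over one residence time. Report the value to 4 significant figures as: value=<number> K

Throughput in SI: Q_s = 202.4 kg/h ÷ 3600 s/h = 0.0562222 kg/s
Mean residence time: t_res = M/Q_s = 2.01 kg / 0.0562222 kg/s = 35.751 s
Convert to SI: D = 0.0272 m, h = 0.00738 m, N = 220.7/60 = 3.67833 rev/s
γ̇ = π·D·N / h = π · 0.0272 · 3.67833 / 0.00738 = 42.5906 s⁻¹
ΔT = η·γ̇²·t_res/(ρ·cp) = [1243 × 42.5906² × 35.751] / [1141 × 2519] = 28.0461 K

value=28.05 K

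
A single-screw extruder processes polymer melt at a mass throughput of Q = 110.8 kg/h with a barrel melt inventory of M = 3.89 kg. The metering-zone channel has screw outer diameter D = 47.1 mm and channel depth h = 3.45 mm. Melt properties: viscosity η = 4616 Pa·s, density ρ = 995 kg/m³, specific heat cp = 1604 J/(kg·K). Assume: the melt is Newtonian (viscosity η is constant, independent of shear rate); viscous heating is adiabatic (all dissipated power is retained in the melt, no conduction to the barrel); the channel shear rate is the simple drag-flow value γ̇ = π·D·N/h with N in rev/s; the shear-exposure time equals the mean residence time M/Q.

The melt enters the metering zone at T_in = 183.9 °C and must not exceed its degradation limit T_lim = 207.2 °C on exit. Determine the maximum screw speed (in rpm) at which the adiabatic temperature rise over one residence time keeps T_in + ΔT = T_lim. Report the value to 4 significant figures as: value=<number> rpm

value=11.17 rpm

Throughput in SI: Q_s = 110.8 kg/h ÷ 3600 s/h = 0.0307778 kg/s
t_res = M / Q_s = 3.89 / 0.0307778 = 126.39 s
D = 47.1 mm = 0.0471 m;  h = 3.45 mm = 0.00345 m
ΔT_a = T_lim − T_in = 207.2 °C − 183.9 °C = 23.3 K
Invert ΔT = ηγ̇²t_res/(ρcp) for γ̇: γ̇_max² = ΔT_a ρ cp / (η t_res) = 23.3·995·1604 / (4616·126.39) = 63.739 s⁻²
Take the square root: γ̇_max = √(63.739) = 7.98367 s⁻¹
N_max = γ̇_max·h / (π·D) = 7.98367 · 0.00345 / (π · 0.0471) = 0.186145 rev/s = 11.1687 rpm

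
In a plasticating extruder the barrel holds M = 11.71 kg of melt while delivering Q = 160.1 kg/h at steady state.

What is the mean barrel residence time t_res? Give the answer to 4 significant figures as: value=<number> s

value=263.3 s

Convert throughput: Q = 160.1 kg/h = 160.1/3600 = 0.0444722 kg/s
t_res = M / Q_s = 11.71 / 0.0444722 = 263.31 s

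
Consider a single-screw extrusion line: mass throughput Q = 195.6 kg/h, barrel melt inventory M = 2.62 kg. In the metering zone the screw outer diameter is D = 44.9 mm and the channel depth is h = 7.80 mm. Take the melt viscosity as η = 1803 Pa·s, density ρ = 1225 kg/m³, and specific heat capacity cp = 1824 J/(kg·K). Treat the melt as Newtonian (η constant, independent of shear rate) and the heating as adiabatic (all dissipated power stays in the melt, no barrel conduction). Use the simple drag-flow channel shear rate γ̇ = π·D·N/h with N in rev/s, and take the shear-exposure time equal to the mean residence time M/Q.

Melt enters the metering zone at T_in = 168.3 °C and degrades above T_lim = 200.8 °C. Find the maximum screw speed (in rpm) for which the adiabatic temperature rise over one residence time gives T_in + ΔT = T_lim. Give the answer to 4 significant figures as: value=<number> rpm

Q_s = Q / 3600 = 195.6 / 3600 = 0.0543333 kg/s
Mean residence time: t_res = M/Q_s = 2.62 kg / 0.0543333 kg/s = 48.2209 s
D = 44.9 mm = 0.0449 m;  h = 7.80 mm = 0.0078 m
ΔT_a = T_lim − T_in = 200.8 − 168.3 = 32.5 K
Invert ΔT = ηγ̇²t_res/(ρcp) for γ̇: γ̇_max² = ΔT_a ρ cp / (η t_res) = 32.5·1225·1824 / (1803·48.2209) = 835.244 s⁻²
γ̇_max = √835.244 = 28.9006 s⁻¹
N_max = γ̇_max h / (πD) = 28.9006·0.0078/(π·0.0449) = 1.5981 rev/s → ×60 = 95.8863 rpm

value=95.89 rpm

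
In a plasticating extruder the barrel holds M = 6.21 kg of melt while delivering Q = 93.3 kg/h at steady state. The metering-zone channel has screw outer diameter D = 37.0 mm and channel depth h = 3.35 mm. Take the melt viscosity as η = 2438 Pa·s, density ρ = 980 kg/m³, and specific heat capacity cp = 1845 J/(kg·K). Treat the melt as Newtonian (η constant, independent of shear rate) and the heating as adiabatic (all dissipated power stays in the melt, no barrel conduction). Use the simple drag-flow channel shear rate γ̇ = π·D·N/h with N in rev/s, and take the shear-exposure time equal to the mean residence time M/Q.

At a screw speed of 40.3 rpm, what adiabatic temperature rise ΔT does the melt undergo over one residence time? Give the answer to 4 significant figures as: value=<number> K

Q_s = Q / 3600 = 93.3 / 3600 = 0.0259167 kg/s
Mean residence time: t_res = M/Q_s = 6.21 kg / 0.0259167 kg/s = 239.614 s
D = 37.0 mm = 0.037 m;  h = 3.35 mm = 0.00335 m;  N = 40.3 rpm / 60 = 0.671667 rev/s
γ̇ = π D N / h = (π)(0.037)(0.671667) / 0.00335 = 23.3056 s⁻¹
Adiabatic rise: ΔT = η γ̇² t_res / (ρ cp) = 2438·(23.3056)²·239.614 / (980·1845) = 175.487 K

value=175.5 K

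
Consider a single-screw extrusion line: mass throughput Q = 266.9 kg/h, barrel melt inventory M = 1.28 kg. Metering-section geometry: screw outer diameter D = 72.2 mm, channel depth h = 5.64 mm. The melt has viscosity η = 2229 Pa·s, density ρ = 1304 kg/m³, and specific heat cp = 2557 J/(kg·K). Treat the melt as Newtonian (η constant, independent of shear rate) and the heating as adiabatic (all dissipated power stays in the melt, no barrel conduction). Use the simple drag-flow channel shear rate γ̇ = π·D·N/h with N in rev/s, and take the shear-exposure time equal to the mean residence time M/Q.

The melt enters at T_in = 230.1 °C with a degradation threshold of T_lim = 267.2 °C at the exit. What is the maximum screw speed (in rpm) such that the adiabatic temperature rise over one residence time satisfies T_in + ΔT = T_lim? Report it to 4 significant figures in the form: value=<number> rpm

Q_s = Q / 3600 = 266.9 / 3600 = 0.0741389 kg/s
Mean residence time: t_res = M/Q_s = 1.28 kg / 0.0741389 kg/s = 17.2649 s
Geometry in SI: D = 72.2 mm → 0.0722 m, h = 5.64 mm → 0.00564 m
ΔT_a = T_lim − T_in = 267.2 °C − 230.1 °C = 37.1 K
γ̇_max² = ΔT_a·ρ·cp/(η·t_res) = 37.1·1304·2557/(2229·17.2649) = 3214.46 s⁻²
γ̇_max = √3214.46 = 56.6962 s⁻¹
N_max = γ̇_max·h / (π·D) = 56.6962 · 0.00564 / (π · 0.0722) = 1.40976 rev/s = 84.5858 rpm

value=84.59 rpm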